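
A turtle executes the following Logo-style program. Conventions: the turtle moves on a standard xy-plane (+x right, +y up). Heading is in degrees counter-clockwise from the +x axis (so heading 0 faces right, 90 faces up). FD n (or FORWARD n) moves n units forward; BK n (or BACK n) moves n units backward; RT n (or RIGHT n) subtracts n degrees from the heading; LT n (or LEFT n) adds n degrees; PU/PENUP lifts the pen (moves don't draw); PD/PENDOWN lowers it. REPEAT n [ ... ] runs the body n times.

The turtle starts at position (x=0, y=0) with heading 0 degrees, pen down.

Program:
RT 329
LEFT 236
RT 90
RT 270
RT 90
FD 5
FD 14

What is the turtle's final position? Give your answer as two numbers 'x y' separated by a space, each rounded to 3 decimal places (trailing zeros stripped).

Executing turtle program step by step:
Start: pos=(0,0), heading=0, pen down
RT 329: heading 0 -> 31
LT 236: heading 31 -> 267
RT 90: heading 267 -> 177
RT 270: heading 177 -> 267
RT 90: heading 267 -> 177
FD 5: (0,0) -> (-4.993,0.262) [heading=177, draw]
FD 14: (-4.993,0.262) -> (-18.974,0.994) [heading=177, draw]
Final: pos=(-18.974,0.994), heading=177, 2 segment(s) drawn

Answer: -18.974 0.994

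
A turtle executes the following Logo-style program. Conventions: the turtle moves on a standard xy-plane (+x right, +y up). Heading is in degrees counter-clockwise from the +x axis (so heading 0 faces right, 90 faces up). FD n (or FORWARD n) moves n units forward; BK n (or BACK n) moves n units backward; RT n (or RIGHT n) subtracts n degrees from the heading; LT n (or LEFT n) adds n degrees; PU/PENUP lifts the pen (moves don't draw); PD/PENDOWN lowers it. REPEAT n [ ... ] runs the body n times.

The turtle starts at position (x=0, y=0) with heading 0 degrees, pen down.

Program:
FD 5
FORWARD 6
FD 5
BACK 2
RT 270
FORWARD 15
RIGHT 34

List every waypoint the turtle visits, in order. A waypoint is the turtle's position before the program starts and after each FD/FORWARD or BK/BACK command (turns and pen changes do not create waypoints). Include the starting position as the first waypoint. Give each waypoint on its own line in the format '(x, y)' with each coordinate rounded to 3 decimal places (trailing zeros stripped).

Executing turtle program step by step:
Start: pos=(0,0), heading=0, pen down
FD 5: (0,0) -> (5,0) [heading=0, draw]
FD 6: (5,0) -> (11,0) [heading=0, draw]
FD 5: (11,0) -> (16,0) [heading=0, draw]
BK 2: (16,0) -> (14,0) [heading=0, draw]
RT 270: heading 0 -> 90
FD 15: (14,0) -> (14,15) [heading=90, draw]
RT 34: heading 90 -> 56
Final: pos=(14,15), heading=56, 5 segment(s) drawn
Waypoints (6 total):
(0, 0)
(5, 0)
(11, 0)
(16, 0)
(14, 0)
(14, 15)

Answer: (0, 0)
(5, 0)
(11, 0)
(16, 0)
(14, 0)
(14, 15)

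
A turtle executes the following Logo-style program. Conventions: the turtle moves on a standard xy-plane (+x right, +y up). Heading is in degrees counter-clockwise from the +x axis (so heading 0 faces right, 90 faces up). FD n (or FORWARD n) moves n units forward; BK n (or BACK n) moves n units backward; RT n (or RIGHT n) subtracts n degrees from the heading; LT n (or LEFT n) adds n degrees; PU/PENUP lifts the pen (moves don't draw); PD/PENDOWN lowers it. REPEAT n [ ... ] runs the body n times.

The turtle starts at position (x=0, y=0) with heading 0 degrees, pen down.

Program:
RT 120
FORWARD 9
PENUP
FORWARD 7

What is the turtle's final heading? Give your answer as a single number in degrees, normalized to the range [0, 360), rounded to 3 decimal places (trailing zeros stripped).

Executing turtle program step by step:
Start: pos=(0,0), heading=0, pen down
RT 120: heading 0 -> 240
FD 9: (0,0) -> (-4.5,-7.794) [heading=240, draw]
PU: pen up
FD 7: (-4.5,-7.794) -> (-8,-13.856) [heading=240, move]
Final: pos=(-8,-13.856), heading=240, 1 segment(s) drawn

Answer: 240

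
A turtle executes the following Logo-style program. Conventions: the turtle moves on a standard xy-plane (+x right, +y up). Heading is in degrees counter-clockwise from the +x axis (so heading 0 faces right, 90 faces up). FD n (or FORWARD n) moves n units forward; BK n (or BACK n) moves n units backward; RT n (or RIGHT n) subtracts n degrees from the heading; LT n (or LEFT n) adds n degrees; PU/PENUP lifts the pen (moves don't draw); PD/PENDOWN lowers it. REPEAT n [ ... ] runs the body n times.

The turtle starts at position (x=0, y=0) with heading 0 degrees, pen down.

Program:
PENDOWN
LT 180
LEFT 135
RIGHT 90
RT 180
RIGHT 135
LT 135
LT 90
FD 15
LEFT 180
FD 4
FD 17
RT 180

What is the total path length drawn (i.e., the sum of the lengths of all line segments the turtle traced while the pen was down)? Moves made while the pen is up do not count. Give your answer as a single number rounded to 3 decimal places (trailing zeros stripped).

Answer: 36

Derivation:
Executing turtle program step by step:
Start: pos=(0,0), heading=0, pen down
PD: pen down
LT 180: heading 0 -> 180
LT 135: heading 180 -> 315
RT 90: heading 315 -> 225
RT 180: heading 225 -> 45
RT 135: heading 45 -> 270
LT 135: heading 270 -> 45
LT 90: heading 45 -> 135
FD 15: (0,0) -> (-10.607,10.607) [heading=135, draw]
LT 180: heading 135 -> 315
FD 4: (-10.607,10.607) -> (-7.778,7.778) [heading=315, draw]
FD 17: (-7.778,7.778) -> (4.243,-4.243) [heading=315, draw]
RT 180: heading 315 -> 135
Final: pos=(4.243,-4.243), heading=135, 3 segment(s) drawn

Segment lengths:
  seg 1: (0,0) -> (-10.607,10.607), length = 15
  seg 2: (-10.607,10.607) -> (-7.778,7.778), length = 4
  seg 3: (-7.778,7.778) -> (4.243,-4.243), length = 17
Total = 36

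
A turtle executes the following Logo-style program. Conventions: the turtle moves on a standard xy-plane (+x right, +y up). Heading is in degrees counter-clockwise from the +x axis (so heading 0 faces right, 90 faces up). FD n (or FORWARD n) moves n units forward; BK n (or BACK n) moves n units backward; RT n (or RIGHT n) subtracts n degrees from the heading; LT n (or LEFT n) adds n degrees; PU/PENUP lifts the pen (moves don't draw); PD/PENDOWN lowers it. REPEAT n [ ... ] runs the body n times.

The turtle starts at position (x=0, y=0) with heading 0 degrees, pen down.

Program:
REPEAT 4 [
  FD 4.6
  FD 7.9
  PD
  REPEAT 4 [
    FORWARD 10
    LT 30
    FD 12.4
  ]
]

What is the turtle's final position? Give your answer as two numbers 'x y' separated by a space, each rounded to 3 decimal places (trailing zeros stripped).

Executing turtle program step by step:
Start: pos=(0,0), heading=0, pen down
REPEAT 4 [
  -- iteration 1/4 --
  FD 4.6: (0,0) -> (4.6,0) [heading=0, draw]
  FD 7.9: (4.6,0) -> (12.5,0) [heading=0, draw]
  PD: pen down
  REPEAT 4 [
    -- iteration 1/4 --
    FD 10: (12.5,0) -> (22.5,0) [heading=0, draw]
    LT 30: heading 0 -> 30
    FD 12.4: (22.5,0) -> (33.239,6.2) [heading=30, draw]
    -- iteration 2/4 --
    FD 10: (33.239,6.2) -> (41.899,11.2) [heading=30, draw]
    LT 30: heading 30 -> 60
    FD 12.4: (41.899,11.2) -> (48.099,21.939) [heading=60, draw]
    -- iteration 3/4 --
    FD 10: (48.099,21.939) -> (53.099,30.599) [heading=60, draw]
    LT 30: heading 60 -> 90
    FD 12.4: (53.099,30.599) -> (53.099,42.999) [heading=90, draw]
    -- iteration 4/4 --
    FD 10: (53.099,42.999) -> (53.099,52.999) [heading=90, draw]
    LT 30: heading 90 -> 120
    FD 12.4: (53.099,52.999) -> (46.899,63.738) [heading=120, draw]
  ]
  -- iteration 2/4 --
  FD 4.6: (46.899,63.738) -> (44.599,67.721) [heading=120, draw]
  FD 7.9: (44.599,67.721) -> (40.649,74.563) [heading=120, draw]
  PD: pen down
  REPEAT 4 [
    -- iteration 1/4 --
    FD 10: (40.649,74.563) -> (35.649,83.223) [heading=120, draw]
    LT 30: heading 120 -> 150
    FD 12.4: (35.649,83.223) -> (24.91,89.423) [heading=150, draw]
    -- iteration 2/4 --
    FD 10: (24.91,89.423) -> (16.25,94.423) [heading=150, draw]
    LT 30: heading 150 -> 180
    FD 12.4: (16.25,94.423) -> (3.85,94.423) [heading=180, draw]
    -- iteration 3/4 --
    FD 10: (3.85,94.423) -> (-6.15,94.423) [heading=180, draw]
    LT 30: heading 180 -> 210
    FD 12.4: (-6.15,94.423) -> (-16.889,88.223) [heading=210, draw]
    -- iteration 4/4 --
    FD 10: (-16.889,88.223) -> (-25.549,83.223) [heading=210, draw]
    LT 30: heading 210 -> 240
    FD 12.4: (-25.549,83.223) -> (-31.749,72.485) [heading=240, draw]
  ]
  -- iteration 3/4 --
  FD 4.6: (-31.749,72.485) -> (-34.049,68.501) [heading=240, draw]
  FD 7.9: (-34.049,68.501) -> (-37.999,61.659) [heading=240, draw]
  PD: pen down
  REPEAT 4 [
    -- iteration 1/4 --
    FD 10: (-37.999,61.659) -> (-42.999,52.999) [heading=240, draw]
    LT 30: heading 240 -> 270
    FD 12.4: (-42.999,52.999) -> (-42.999,40.599) [heading=270, draw]
    -- iteration 2/4 --
    FD 10: (-42.999,40.599) -> (-42.999,30.599) [heading=270, draw]
    LT 30: heading 270 -> 300
    FD 12.4: (-42.999,30.599) -> (-36.799,19.86) [heading=300, draw]
    -- iteration 3/4 --
    FD 10: (-36.799,19.86) -> (-31.799,11.2) [heading=300, draw]
    LT 30: heading 300 -> 330
    FD 12.4: (-31.799,11.2) -> (-21.06,5) [heading=330, draw]
    -- iteration 4/4 --
    FD 10: (-21.06,5) -> (-12.4,0) [heading=330, draw]
    LT 30: heading 330 -> 0
    FD 12.4: (-12.4,0) -> (0,0) [heading=0, draw]
  ]
  -- iteration 4/4 --
  FD 4.6: (0,0) -> (4.6,0) [heading=0, draw]
  FD 7.9: (4.6,0) -> (12.5,0) [heading=0, draw]
  PD: pen down
  REPEAT 4 [
    -- iteration 1/4 --
    FD 10: (12.5,0) -> (22.5,0) [heading=0, draw]
    LT 30: heading 0 -> 30
    FD 12.4: (22.5,0) -> (33.239,6.2) [heading=30, draw]
    -- iteration 2/4 --
    FD 10: (33.239,6.2) -> (41.899,11.2) [heading=30, draw]
    LT 30: heading 30 -> 60
    FD 12.4: (41.899,11.2) -> (48.099,21.939) [heading=60, draw]
    -- iteration 3/4 --
    FD 10: (48.099,21.939) -> (53.099,30.599) [heading=60, draw]
    LT 30: heading 60 -> 90
    FD 12.4: (53.099,30.599) -> (53.099,42.999) [heading=90, draw]
    -- iteration 4/4 --
    FD 10: (53.099,42.999) -> (53.099,52.999) [heading=90, draw]
    LT 30: heading 90 -> 120
    FD 12.4: (53.099,52.999) -> (46.899,63.738) [heading=120, draw]
  ]
]
Final: pos=(46.899,63.738), heading=120, 40 segment(s) drawn

Answer: 46.899 63.738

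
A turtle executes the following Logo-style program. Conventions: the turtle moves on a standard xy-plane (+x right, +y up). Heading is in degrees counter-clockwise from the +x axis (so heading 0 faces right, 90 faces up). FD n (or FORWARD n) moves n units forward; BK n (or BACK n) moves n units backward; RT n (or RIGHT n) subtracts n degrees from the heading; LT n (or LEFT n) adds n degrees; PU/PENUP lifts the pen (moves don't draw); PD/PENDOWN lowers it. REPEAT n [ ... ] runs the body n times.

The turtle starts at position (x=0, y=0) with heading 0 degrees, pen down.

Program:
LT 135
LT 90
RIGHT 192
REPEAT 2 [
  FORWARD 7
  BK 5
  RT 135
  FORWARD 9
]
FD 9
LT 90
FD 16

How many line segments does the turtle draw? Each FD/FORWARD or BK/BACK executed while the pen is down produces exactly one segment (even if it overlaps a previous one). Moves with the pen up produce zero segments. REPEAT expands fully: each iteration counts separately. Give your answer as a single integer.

Executing turtle program step by step:
Start: pos=(0,0), heading=0, pen down
LT 135: heading 0 -> 135
LT 90: heading 135 -> 225
RT 192: heading 225 -> 33
REPEAT 2 [
  -- iteration 1/2 --
  FD 7: (0,0) -> (5.871,3.812) [heading=33, draw]
  BK 5: (5.871,3.812) -> (1.677,1.089) [heading=33, draw]
  RT 135: heading 33 -> 258
  FD 9: (1.677,1.089) -> (-0.194,-7.714) [heading=258, draw]
  -- iteration 2/2 --
  FD 7: (-0.194,-7.714) -> (-1.649,-14.561) [heading=258, draw]
  BK 5: (-1.649,-14.561) -> (-0.61,-9.67) [heading=258, draw]
  RT 135: heading 258 -> 123
  FD 9: (-0.61,-9.67) -> (-5.511,-2.122) [heading=123, draw]
]
FD 9: (-5.511,-2.122) -> (-10.413,5.426) [heading=123, draw]
LT 90: heading 123 -> 213
FD 16: (-10.413,5.426) -> (-23.832,-3.288) [heading=213, draw]
Final: pos=(-23.832,-3.288), heading=213, 8 segment(s) drawn
Segments drawn: 8

Answer: 8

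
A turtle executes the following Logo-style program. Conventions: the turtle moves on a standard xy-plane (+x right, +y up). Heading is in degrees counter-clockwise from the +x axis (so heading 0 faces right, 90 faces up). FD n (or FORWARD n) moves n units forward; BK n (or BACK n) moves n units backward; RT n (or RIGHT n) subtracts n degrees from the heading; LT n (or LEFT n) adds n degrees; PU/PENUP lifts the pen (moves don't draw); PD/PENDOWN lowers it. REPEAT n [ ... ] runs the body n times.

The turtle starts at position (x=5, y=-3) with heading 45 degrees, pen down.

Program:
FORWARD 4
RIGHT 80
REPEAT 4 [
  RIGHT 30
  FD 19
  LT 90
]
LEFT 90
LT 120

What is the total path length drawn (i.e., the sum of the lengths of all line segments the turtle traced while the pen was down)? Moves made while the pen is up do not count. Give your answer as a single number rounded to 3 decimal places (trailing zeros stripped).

Answer: 80

Derivation:
Executing turtle program step by step:
Start: pos=(5,-3), heading=45, pen down
FD 4: (5,-3) -> (7.828,-0.172) [heading=45, draw]
RT 80: heading 45 -> 325
REPEAT 4 [
  -- iteration 1/4 --
  RT 30: heading 325 -> 295
  FD 19: (7.828,-0.172) -> (15.858,-17.391) [heading=295, draw]
  LT 90: heading 295 -> 25
  -- iteration 2/4 --
  RT 30: heading 25 -> 355
  FD 19: (15.858,-17.391) -> (34.786,-19.047) [heading=355, draw]
  LT 90: heading 355 -> 85
  -- iteration 3/4 --
  RT 30: heading 85 -> 55
  FD 19: (34.786,-19.047) -> (45.684,-3.483) [heading=55, draw]
  LT 90: heading 55 -> 145
  -- iteration 4/4 --
  RT 30: heading 145 -> 115
  FD 19: (45.684,-3.483) -> (37.654,13.736) [heading=115, draw]
  LT 90: heading 115 -> 205
]
LT 90: heading 205 -> 295
LT 120: heading 295 -> 55
Final: pos=(37.654,13.736), heading=55, 5 segment(s) drawn

Segment lengths:
  seg 1: (5,-3) -> (7.828,-0.172), length = 4
  seg 2: (7.828,-0.172) -> (15.858,-17.391), length = 19
  seg 3: (15.858,-17.391) -> (34.786,-19.047), length = 19
  seg 4: (34.786,-19.047) -> (45.684,-3.483), length = 19
  seg 5: (45.684,-3.483) -> (37.654,13.736), length = 19
Total = 80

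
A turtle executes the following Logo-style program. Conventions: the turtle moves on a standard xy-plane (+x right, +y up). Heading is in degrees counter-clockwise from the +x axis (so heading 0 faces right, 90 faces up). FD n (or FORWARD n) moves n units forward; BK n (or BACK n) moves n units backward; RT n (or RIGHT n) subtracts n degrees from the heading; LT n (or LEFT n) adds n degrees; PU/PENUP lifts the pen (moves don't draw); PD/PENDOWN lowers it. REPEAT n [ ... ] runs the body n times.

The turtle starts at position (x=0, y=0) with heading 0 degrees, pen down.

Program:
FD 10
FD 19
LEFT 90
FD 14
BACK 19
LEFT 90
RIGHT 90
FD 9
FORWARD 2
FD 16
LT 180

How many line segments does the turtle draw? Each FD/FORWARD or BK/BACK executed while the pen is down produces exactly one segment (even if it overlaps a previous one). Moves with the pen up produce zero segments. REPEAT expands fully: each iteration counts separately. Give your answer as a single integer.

Executing turtle program step by step:
Start: pos=(0,0), heading=0, pen down
FD 10: (0,0) -> (10,0) [heading=0, draw]
FD 19: (10,0) -> (29,0) [heading=0, draw]
LT 90: heading 0 -> 90
FD 14: (29,0) -> (29,14) [heading=90, draw]
BK 19: (29,14) -> (29,-5) [heading=90, draw]
LT 90: heading 90 -> 180
RT 90: heading 180 -> 90
FD 9: (29,-5) -> (29,4) [heading=90, draw]
FD 2: (29,4) -> (29,6) [heading=90, draw]
FD 16: (29,6) -> (29,22) [heading=90, draw]
LT 180: heading 90 -> 270
Final: pos=(29,22), heading=270, 7 segment(s) drawn
Segments drawn: 7

Answer: 7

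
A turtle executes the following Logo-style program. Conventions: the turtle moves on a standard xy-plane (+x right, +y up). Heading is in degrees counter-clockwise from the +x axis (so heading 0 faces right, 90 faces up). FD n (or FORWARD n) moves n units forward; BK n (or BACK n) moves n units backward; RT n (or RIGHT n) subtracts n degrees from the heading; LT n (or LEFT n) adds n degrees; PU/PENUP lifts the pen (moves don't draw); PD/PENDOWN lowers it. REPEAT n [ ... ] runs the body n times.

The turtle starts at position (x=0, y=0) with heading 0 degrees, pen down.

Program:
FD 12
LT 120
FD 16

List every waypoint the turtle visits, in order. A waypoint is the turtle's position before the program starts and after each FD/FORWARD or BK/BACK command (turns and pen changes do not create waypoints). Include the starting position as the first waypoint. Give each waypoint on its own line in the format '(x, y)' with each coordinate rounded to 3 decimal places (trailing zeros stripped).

Executing turtle program step by step:
Start: pos=(0,0), heading=0, pen down
FD 12: (0,0) -> (12,0) [heading=0, draw]
LT 120: heading 0 -> 120
FD 16: (12,0) -> (4,13.856) [heading=120, draw]
Final: pos=(4,13.856), heading=120, 2 segment(s) drawn
Waypoints (3 total):
(0, 0)
(12, 0)
(4, 13.856)

Answer: (0, 0)
(12, 0)
(4, 13.856)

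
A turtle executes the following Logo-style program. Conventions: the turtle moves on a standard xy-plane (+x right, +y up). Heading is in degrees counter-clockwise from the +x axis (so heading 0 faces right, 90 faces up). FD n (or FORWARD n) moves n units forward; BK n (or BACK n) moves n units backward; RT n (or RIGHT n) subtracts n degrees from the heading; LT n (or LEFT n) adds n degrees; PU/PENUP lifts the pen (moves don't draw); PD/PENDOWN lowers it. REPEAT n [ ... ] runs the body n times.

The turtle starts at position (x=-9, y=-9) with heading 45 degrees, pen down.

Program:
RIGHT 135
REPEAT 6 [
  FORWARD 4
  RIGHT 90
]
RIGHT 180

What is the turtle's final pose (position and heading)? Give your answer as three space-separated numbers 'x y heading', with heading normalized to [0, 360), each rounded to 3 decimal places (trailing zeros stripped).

Executing turtle program step by step:
Start: pos=(-9,-9), heading=45, pen down
RT 135: heading 45 -> 270
REPEAT 6 [
  -- iteration 1/6 --
  FD 4: (-9,-9) -> (-9,-13) [heading=270, draw]
  RT 90: heading 270 -> 180
  -- iteration 2/6 --
  FD 4: (-9,-13) -> (-13,-13) [heading=180, draw]
  RT 90: heading 180 -> 90
  -- iteration 3/6 --
  FD 4: (-13,-13) -> (-13,-9) [heading=90, draw]
  RT 90: heading 90 -> 0
  -- iteration 4/6 --
  FD 4: (-13,-9) -> (-9,-9) [heading=0, draw]
  RT 90: heading 0 -> 270
  -- iteration 5/6 --
  FD 4: (-9,-9) -> (-9,-13) [heading=270, draw]
  RT 90: heading 270 -> 180
  -- iteration 6/6 --
  FD 4: (-9,-13) -> (-13,-13) [heading=180, draw]
  RT 90: heading 180 -> 90
]
RT 180: heading 90 -> 270
Final: pos=(-13,-13), heading=270, 6 segment(s) drawn

Answer: -13 -13 270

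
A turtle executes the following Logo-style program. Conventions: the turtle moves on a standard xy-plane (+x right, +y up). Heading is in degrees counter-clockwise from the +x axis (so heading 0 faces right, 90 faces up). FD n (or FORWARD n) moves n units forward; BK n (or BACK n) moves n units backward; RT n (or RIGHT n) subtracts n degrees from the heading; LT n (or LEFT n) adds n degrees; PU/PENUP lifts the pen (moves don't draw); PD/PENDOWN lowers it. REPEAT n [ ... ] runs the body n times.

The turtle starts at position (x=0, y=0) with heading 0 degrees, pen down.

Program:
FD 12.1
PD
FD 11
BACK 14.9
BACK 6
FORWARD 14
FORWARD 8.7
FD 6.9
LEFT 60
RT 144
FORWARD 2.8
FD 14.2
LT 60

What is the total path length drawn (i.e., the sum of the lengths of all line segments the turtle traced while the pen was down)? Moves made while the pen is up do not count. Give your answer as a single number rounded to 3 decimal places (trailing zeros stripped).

Answer: 90.6

Derivation:
Executing turtle program step by step:
Start: pos=(0,0), heading=0, pen down
FD 12.1: (0,0) -> (12.1,0) [heading=0, draw]
PD: pen down
FD 11: (12.1,0) -> (23.1,0) [heading=0, draw]
BK 14.9: (23.1,0) -> (8.2,0) [heading=0, draw]
BK 6: (8.2,0) -> (2.2,0) [heading=0, draw]
FD 14: (2.2,0) -> (16.2,0) [heading=0, draw]
FD 8.7: (16.2,0) -> (24.9,0) [heading=0, draw]
FD 6.9: (24.9,0) -> (31.8,0) [heading=0, draw]
LT 60: heading 0 -> 60
RT 144: heading 60 -> 276
FD 2.8: (31.8,0) -> (32.093,-2.785) [heading=276, draw]
FD 14.2: (32.093,-2.785) -> (33.577,-16.907) [heading=276, draw]
LT 60: heading 276 -> 336
Final: pos=(33.577,-16.907), heading=336, 9 segment(s) drawn

Segment lengths:
  seg 1: (0,0) -> (12.1,0), length = 12.1
  seg 2: (12.1,0) -> (23.1,0), length = 11
  seg 3: (23.1,0) -> (8.2,0), length = 14.9
  seg 4: (8.2,0) -> (2.2,0), length = 6
  seg 5: (2.2,0) -> (16.2,0), length = 14
  seg 6: (16.2,0) -> (24.9,0), length = 8.7
  seg 7: (24.9,0) -> (31.8,0), length = 6.9
  seg 8: (31.8,0) -> (32.093,-2.785), length = 2.8
  seg 9: (32.093,-2.785) -> (33.577,-16.907), length = 14.2
Total = 90.6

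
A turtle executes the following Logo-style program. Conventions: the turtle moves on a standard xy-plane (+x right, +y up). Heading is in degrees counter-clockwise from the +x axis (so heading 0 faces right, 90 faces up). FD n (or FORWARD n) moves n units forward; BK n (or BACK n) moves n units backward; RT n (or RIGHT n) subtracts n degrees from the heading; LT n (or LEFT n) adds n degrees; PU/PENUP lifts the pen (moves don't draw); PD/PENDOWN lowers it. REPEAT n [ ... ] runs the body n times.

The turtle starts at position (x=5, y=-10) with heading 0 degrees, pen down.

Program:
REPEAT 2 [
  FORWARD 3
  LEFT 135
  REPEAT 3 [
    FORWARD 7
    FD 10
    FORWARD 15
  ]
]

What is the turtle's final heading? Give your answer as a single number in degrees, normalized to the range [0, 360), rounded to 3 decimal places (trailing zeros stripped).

Executing turtle program step by step:
Start: pos=(5,-10), heading=0, pen down
REPEAT 2 [
  -- iteration 1/2 --
  FD 3: (5,-10) -> (8,-10) [heading=0, draw]
  LT 135: heading 0 -> 135
  REPEAT 3 [
    -- iteration 1/3 --
    FD 7: (8,-10) -> (3.05,-5.05) [heading=135, draw]
    FD 10: (3.05,-5.05) -> (-4.021,2.021) [heading=135, draw]
    FD 15: (-4.021,2.021) -> (-14.627,12.627) [heading=135, draw]
    -- iteration 2/3 --
    FD 7: (-14.627,12.627) -> (-19.577,17.577) [heading=135, draw]
    FD 10: (-19.577,17.577) -> (-26.648,24.648) [heading=135, draw]
    FD 15: (-26.648,24.648) -> (-37.255,35.255) [heading=135, draw]
    -- iteration 3/3 --
    FD 7: (-37.255,35.255) -> (-42.205,40.205) [heading=135, draw]
    FD 10: (-42.205,40.205) -> (-49.276,47.276) [heading=135, draw]
    FD 15: (-49.276,47.276) -> (-59.882,57.882) [heading=135, draw]
  ]
  -- iteration 2/2 --
  FD 3: (-59.882,57.882) -> (-62.004,60.004) [heading=135, draw]
  LT 135: heading 135 -> 270
  REPEAT 3 [
    -- iteration 1/3 --
    FD 7: (-62.004,60.004) -> (-62.004,53.004) [heading=270, draw]
    FD 10: (-62.004,53.004) -> (-62.004,43.004) [heading=270, draw]
    FD 15: (-62.004,43.004) -> (-62.004,28.004) [heading=270, draw]
    -- iteration 2/3 --
    FD 7: (-62.004,28.004) -> (-62.004,21.004) [heading=270, draw]
    FD 10: (-62.004,21.004) -> (-62.004,11.004) [heading=270, draw]
    FD 15: (-62.004,11.004) -> (-62.004,-3.996) [heading=270, draw]
    -- iteration 3/3 --
    FD 7: (-62.004,-3.996) -> (-62.004,-10.996) [heading=270, draw]
    FD 10: (-62.004,-10.996) -> (-62.004,-20.996) [heading=270, draw]
    FD 15: (-62.004,-20.996) -> (-62.004,-35.996) [heading=270, draw]
  ]
]
Final: pos=(-62.004,-35.996), heading=270, 20 segment(s) drawn

Answer: 270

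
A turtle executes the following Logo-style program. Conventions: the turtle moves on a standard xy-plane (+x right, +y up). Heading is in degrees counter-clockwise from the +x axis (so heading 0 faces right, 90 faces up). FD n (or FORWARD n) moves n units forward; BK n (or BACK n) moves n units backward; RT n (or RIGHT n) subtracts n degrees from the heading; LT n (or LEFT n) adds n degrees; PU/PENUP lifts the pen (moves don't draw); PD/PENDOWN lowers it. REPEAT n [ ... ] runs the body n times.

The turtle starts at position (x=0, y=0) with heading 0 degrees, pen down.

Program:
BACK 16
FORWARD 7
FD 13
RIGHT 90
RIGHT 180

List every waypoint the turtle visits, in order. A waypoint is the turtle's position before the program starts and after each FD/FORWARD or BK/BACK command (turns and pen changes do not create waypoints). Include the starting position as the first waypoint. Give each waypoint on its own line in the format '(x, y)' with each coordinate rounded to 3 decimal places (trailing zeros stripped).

Executing turtle program step by step:
Start: pos=(0,0), heading=0, pen down
BK 16: (0,0) -> (-16,0) [heading=0, draw]
FD 7: (-16,0) -> (-9,0) [heading=0, draw]
FD 13: (-9,0) -> (4,0) [heading=0, draw]
RT 90: heading 0 -> 270
RT 180: heading 270 -> 90
Final: pos=(4,0), heading=90, 3 segment(s) drawn
Waypoints (4 total):
(0, 0)
(-16, 0)
(-9, 0)
(4, 0)

Answer: (0, 0)
(-16, 0)
(-9, 0)
(4, 0)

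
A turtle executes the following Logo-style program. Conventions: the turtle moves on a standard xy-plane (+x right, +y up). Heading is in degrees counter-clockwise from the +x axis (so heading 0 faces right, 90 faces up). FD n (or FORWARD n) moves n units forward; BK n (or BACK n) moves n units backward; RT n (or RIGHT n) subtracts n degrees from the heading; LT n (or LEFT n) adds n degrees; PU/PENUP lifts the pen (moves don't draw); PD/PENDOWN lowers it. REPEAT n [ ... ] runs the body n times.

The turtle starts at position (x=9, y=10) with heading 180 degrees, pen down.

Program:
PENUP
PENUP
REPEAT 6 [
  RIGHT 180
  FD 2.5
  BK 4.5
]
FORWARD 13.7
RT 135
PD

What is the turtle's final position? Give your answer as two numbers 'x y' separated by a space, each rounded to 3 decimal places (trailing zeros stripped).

Executing turtle program step by step:
Start: pos=(9,10), heading=180, pen down
PU: pen up
PU: pen up
REPEAT 6 [
  -- iteration 1/6 --
  RT 180: heading 180 -> 0
  FD 2.5: (9,10) -> (11.5,10) [heading=0, move]
  BK 4.5: (11.5,10) -> (7,10) [heading=0, move]
  -- iteration 2/6 --
  RT 180: heading 0 -> 180
  FD 2.5: (7,10) -> (4.5,10) [heading=180, move]
  BK 4.5: (4.5,10) -> (9,10) [heading=180, move]
  -- iteration 3/6 --
  RT 180: heading 180 -> 0
  FD 2.5: (9,10) -> (11.5,10) [heading=0, move]
  BK 4.5: (11.5,10) -> (7,10) [heading=0, move]
  -- iteration 4/6 --
  RT 180: heading 0 -> 180
  FD 2.5: (7,10) -> (4.5,10) [heading=180, move]
  BK 4.5: (4.5,10) -> (9,10) [heading=180, move]
  -- iteration 5/6 --
  RT 180: heading 180 -> 0
  FD 2.5: (9,10) -> (11.5,10) [heading=0, move]
  BK 4.5: (11.5,10) -> (7,10) [heading=0, move]
  -- iteration 6/6 --
  RT 180: heading 0 -> 180
  FD 2.5: (7,10) -> (4.5,10) [heading=180, move]
  BK 4.5: (4.5,10) -> (9,10) [heading=180, move]
]
FD 13.7: (9,10) -> (-4.7,10) [heading=180, move]
RT 135: heading 180 -> 45
PD: pen down
Final: pos=(-4.7,10), heading=45, 0 segment(s) drawn

Answer: -4.7 10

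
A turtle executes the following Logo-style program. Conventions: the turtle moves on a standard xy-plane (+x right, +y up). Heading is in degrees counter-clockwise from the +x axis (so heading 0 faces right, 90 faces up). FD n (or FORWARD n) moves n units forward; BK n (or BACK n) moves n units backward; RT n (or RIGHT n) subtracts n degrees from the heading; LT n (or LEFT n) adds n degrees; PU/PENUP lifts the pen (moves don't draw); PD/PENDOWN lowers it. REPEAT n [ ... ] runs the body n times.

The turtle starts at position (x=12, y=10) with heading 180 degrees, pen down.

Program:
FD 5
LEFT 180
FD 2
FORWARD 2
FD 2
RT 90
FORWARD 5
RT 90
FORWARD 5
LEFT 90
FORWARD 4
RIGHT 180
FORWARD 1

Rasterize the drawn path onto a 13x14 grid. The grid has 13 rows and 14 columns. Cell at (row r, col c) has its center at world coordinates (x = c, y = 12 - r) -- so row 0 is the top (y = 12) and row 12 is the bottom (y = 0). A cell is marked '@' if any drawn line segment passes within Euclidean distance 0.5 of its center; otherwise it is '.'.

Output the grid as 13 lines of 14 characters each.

Answer: ..............
..............
.......@@@@@@@
.............@
.............@
.............@
.............@
........@@@@@@
........@.....
........@.....
........@.....
........@.....
..............

Derivation:
Segment 0: (12,10) -> (7,10)
Segment 1: (7,10) -> (9,10)
Segment 2: (9,10) -> (11,10)
Segment 3: (11,10) -> (13,10)
Segment 4: (13,10) -> (13,5)
Segment 5: (13,5) -> (8,5)
Segment 6: (8,5) -> (8,1)
Segment 7: (8,1) -> (8,2)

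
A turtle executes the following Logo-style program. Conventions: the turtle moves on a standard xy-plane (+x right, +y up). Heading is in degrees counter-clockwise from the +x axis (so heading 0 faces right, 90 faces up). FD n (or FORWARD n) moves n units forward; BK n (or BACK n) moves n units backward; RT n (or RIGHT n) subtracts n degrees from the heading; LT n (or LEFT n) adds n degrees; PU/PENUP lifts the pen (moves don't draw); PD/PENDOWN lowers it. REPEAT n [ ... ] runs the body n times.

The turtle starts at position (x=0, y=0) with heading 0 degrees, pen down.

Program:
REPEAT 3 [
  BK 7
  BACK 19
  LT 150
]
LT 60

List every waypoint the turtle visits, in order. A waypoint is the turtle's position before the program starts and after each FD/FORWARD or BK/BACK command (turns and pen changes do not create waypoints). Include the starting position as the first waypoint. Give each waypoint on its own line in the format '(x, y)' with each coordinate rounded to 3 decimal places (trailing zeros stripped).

Executing turtle program step by step:
Start: pos=(0,0), heading=0, pen down
REPEAT 3 [
  -- iteration 1/3 --
  BK 7: (0,0) -> (-7,0) [heading=0, draw]
  BK 19: (-7,0) -> (-26,0) [heading=0, draw]
  LT 150: heading 0 -> 150
  -- iteration 2/3 --
  BK 7: (-26,0) -> (-19.938,-3.5) [heading=150, draw]
  BK 19: (-19.938,-3.5) -> (-3.483,-13) [heading=150, draw]
  LT 150: heading 150 -> 300
  -- iteration 3/3 --
  BK 7: (-3.483,-13) -> (-6.983,-6.938) [heading=300, draw]
  BK 19: (-6.983,-6.938) -> (-16.483,9.517) [heading=300, draw]
  LT 150: heading 300 -> 90
]
LT 60: heading 90 -> 150
Final: pos=(-16.483,9.517), heading=150, 6 segment(s) drawn
Waypoints (7 total):
(0, 0)
(-7, 0)
(-26, 0)
(-19.938, -3.5)
(-3.483, -13)
(-6.983, -6.938)
(-16.483, 9.517)

Answer: (0, 0)
(-7, 0)
(-26, 0)
(-19.938, -3.5)
(-3.483, -13)
(-6.983, -6.938)
(-16.483, 9.517)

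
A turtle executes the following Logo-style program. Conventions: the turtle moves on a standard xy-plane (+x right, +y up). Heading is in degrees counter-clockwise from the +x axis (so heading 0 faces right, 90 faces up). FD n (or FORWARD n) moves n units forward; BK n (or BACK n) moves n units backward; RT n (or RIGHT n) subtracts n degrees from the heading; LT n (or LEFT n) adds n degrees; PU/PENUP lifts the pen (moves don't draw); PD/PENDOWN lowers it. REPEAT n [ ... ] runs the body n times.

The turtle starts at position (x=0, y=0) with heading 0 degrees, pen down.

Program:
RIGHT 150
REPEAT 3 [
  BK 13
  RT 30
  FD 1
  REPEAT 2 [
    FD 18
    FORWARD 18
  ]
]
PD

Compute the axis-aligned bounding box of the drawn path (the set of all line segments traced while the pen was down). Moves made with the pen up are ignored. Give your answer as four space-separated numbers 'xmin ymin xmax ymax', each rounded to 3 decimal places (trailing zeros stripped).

Answer: -137.203 0 11.258 99.72

Derivation:
Executing turtle program step by step:
Start: pos=(0,0), heading=0, pen down
RT 150: heading 0 -> 210
REPEAT 3 [
  -- iteration 1/3 --
  BK 13: (0,0) -> (11.258,6.5) [heading=210, draw]
  RT 30: heading 210 -> 180
  FD 1: (11.258,6.5) -> (10.258,6.5) [heading=180, draw]
  REPEAT 2 [
    -- iteration 1/2 --
    FD 18: (10.258,6.5) -> (-7.742,6.5) [heading=180, draw]
    FD 18: (-7.742,6.5) -> (-25.742,6.5) [heading=180, draw]
    -- iteration 2/2 --
    FD 18: (-25.742,6.5) -> (-43.742,6.5) [heading=180, draw]
    FD 18: (-43.742,6.5) -> (-61.742,6.5) [heading=180, draw]
  ]
  -- iteration 2/3 --
  BK 13: (-61.742,6.5) -> (-48.742,6.5) [heading=180, draw]
  RT 30: heading 180 -> 150
  FD 1: (-48.742,6.5) -> (-49.608,7) [heading=150, draw]
  REPEAT 2 [
    -- iteration 1/2 --
    FD 18: (-49.608,7) -> (-65.196,16) [heading=150, draw]
    FD 18: (-65.196,16) -> (-80.785,25) [heading=150, draw]
    -- iteration 2/2 --
    FD 18: (-80.785,25) -> (-96.373,34) [heading=150, draw]
    FD 18: (-96.373,34) -> (-111.962,43) [heading=150, draw]
  ]
  -- iteration 3/3 --
  BK 13: (-111.962,43) -> (-100.703,36.5) [heading=150, draw]
  RT 30: heading 150 -> 120
  FD 1: (-100.703,36.5) -> (-101.203,37.366) [heading=120, draw]
  REPEAT 2 [
    -- iteration 1/2 --
    FD 18: (-101.203,37.366) -> (-110.203,52.954) [heading=120, draw]
    FD 18: (-110.203,52.954) -> (-119.203,68.543) [heading=120, draw]
    -- iteration 2/2 --
    FD 18: (-119.203,68.543) -> (-128.203,84.131) [heading=120, draw]
    FD 18: (-128.203,84.131) -> (-137.203,99.72) [heading=120, draw]
  ]
]
PD: pen down
Final: pos=(-137.203,99.72), heading=120, 18 segment(s) drawn

Segment endpoints: x in {-137.203, -128.203, -119.203, -111.962, -110.203, -101.203, -100.703, -96.373, -80.785, -65.196, -61.742, -49.608, -48.742, -43.742, -25.742, -7.742, 0, 10.258, 11.258}, y in {0, 6.5, 6.5, 6.5, 6.5, 6.5, 7, 16, 25, 34, 36.5, 37.366, 43, 52.954, 68.543, 84.131, 99.72}
xmin=-137.203, ymin=0, xmax=11.258, ymax=99.72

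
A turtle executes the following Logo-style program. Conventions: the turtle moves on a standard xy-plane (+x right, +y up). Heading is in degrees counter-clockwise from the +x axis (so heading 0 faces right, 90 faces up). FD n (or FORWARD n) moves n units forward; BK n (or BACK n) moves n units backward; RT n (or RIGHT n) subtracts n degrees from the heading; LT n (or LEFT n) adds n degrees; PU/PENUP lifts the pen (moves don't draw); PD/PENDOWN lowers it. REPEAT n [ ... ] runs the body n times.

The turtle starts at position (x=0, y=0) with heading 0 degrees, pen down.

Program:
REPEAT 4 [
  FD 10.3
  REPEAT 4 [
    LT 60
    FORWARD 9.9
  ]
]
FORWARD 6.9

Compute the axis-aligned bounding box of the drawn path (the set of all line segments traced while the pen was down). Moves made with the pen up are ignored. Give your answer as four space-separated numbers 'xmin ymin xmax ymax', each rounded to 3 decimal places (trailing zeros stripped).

Answer: -14.85 -8.92 15.25 17.147

Derivation:
Executing turtle program step by step:
Start: pos=(0,0), heading=0, pen down
REPEAT 4 [
  -- iteration 1/4 --
  FD 10.3: (0,0) -> (10.3,0) [heading=0, draw]
  REPEAT 4 [
    -- iteration 1/4 --
    LT 60: heading 0 -> 60
    FD 9.9: (10.3,0) -> (15.25,8.574) [heading=60, draw]
    -- iteration 2/4 --
    LT 60: heading 60 -> 120
    FD 9.9: (15.25,8.574) -> (10.3,17.147) [heading=120, draw]
    -- iteration 3/4 --
    LT 60: heading 120 -> 180
    FD 9.9: (10.3,17.147) -> (0.4,17.147) [heading=180, draw]
    -- iteration 4/4 --
    LT 60: heading 180 -> 240
    FD 9.9: (0.4,17.147) -> (-4.55,8.574) [heading=240, draw]
  ]
  -- iteration 2/4 --
  FD 10.3: (-4.55,8.574) -> (-9.7,-0.346) [heading=240, draw]
  REPEAT 4 [
    -- iteration 1/4 --
    LT 60: heading 240 -> 300
    FD 9.9: (-9.7,-0.346) -> (-4.75,-8.92) [heading=300, draw]
    -- iteration 2/4 --
    LT 60: heading 300 -> 0
    FD 9.9: (-4.75,-8.92) -> (5.15,-8.92) [heading=0, draw]
    -- iteration 3/4 --
    LT 60: heading 0 -> 60
    FD 9.9: (5.15,-8.92) -> (10.1,-0.346) [heading=60, draw]
    -- iteration 4/4 --
    LT 60: heading 60 -> 120
    FD 9.9: (10.1,-0.346) -> (5.15,8.227) [heading=120, draw]
  ]
  -- iteration 3/4 --
  FD 10.3: (5.15,8.227) -> (0,17.147) [heading=120, draw]
  REPEAT 4 [
    -- iteration 1/4 --
    LT 60: heading 120 -> 180
    FD 9.9: (0,17.147) -> (-9.9,17.147) [heading=180, draw]
    -- iteration 2/4 --
    LT 60: heading 180 -> 240
    FD 9.9: (-9.9,17.147) -> (-14.85,8.574) [heading=240, draw]
    -- iteration 3/4 --
    LT 60: heading 240 -> 300
    FD 9.9: (-14.85,8.574) -> (-9.9,0) [heading=300, draw]
    -- iteration 4/4 --
    LT 60: heading 300 -> 0
    FD 9.9: (-9.9,0) -> (0,0) [heading=0, draw]
  ]
  -- iteration 4/4 --
  FD 10.3: (0,0) -> (10.3,0) [heading=0, draw]
  REPEAT 4 [
    -- iteration 1/4 --
    LT 60: heading 0 -> 60
    FD 9.9: (10.3,0) -> (15.25,8.574) [heading=60, draw]
    -- iteration 2/4 --
    LT 60: heading 60 -> 120
    FD 9.9: (15.25,8.574) -> (10.3,17.147) [heading=120, draw]
    -- iteration 3/4 --
    LT 60: heading 120 -> 180
    FD 9.9: (10.3,17.147) -> (0.4,17.147) [heading=180, draw]
    -- iteration 4/4 --
    LT 60: heading 180 -> 240
    FD 9.9: (0.4,17.147) -> (-4.55,8.574) [heading=240, draw]
  ]
]
FD 6.9: (-4.55,8.574) -> (-8,2.598) [heading=240, draw]
Final: pos=(-8,2.598), heading=240, 21 segment(s) drawn

Segment endpoints: x in {-14.85, -9.9, -9.9, -9.7, -8, -4.75, -4.55, -4.55, 0, 0, 0, 0.4, 0.4, 5.15, 5.15, 10.1, 10.3, 10.3, 10.3, 10.3, 15.25}, y in {-8.92, -8.92, -0.346, 0, 0, 0, 0, 2.598, 8.227, 8.574, 8.574, 8.574, 17.147, 17.147, 17.147, 17.147}
xmin=-14.85, ymin=-8.92, xmax=15.25, ymax=17.147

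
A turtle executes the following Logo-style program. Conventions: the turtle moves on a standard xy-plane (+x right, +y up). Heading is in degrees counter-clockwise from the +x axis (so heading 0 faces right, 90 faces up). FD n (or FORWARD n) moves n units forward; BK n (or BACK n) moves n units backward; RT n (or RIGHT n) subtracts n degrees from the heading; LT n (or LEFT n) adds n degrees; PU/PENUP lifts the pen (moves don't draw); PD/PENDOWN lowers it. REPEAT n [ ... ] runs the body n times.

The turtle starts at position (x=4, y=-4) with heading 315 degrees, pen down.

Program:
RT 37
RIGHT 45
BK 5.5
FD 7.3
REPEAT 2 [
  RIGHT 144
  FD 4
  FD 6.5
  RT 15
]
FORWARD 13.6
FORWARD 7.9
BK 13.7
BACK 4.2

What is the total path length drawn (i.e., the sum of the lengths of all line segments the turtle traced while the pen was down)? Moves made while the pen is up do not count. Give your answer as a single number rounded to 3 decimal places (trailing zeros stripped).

Answer: 73.2

Derivation:
Executing turtle program step by step:
Start: pos=(4,-4), heading=315, pen down
RT 37: heading 315 -> 278
RT 45: heading 278 -> 233
BK 5.5: (4,-4) -> (7.31,0.392) [heading=233, draw]
FD 7.3: (7.31,0.392) -> (2.917,-5.438) [heading=233, draw]
REPEAT 2 [
  -- iteration 1/2 --
  RT 144: heading 233 -> 89
  FD 4: (2.917,-5.438) -> (2.987,-1.438) [heading=89, draw]
  FD 6.5: (2.987,-1.438) -> (3.1,5.061) [heading=89, draw]
  RT 15: heading 89 -> 74
  -- iteration 2/2 --
  RT 144: heading 74 -> 290
  FD 4: (3.1,5.061) -> (4.468,1.302) [heading=290, draw]
  FD 6.5: (4.468,1.302) -> (6.691,-4.806) [heading=290, draw]
  RT 15: heading 290 -> 275
]
FD 13.6: (6.691,-4.806) -> (7.877,-18.354) [heading=275, draw]
FD 7.9: (7.877,-18.354) -> (8.565,-26.224) [heading=275, draw]
BK 13.7: (8.565,-26.224) -> (7.371,-12.576) [heading=275, draw]
BK 4.2: (7.371,-12.576) -> (7.005,-8.392) [heading=275, draw]
Final: pos=(7.005,-8.392), heading=275, 10 segment(s) drawn

Segment lengths:
  seg 1: (4,-4) -> (7.31,0.392), length = 5.5
  seg 2: (7.31,0.392) -> (2.917,-5.438), length = 7.3
  seg 3: (2.917,-5.438) -> (2.987,-1.438), length = 4
  seg 4: (2.987,-1.438) -> (3.1,5.061), length = 6.5
  seg 5: (3.1,5.061) -> (4.468,1.302), length = 4
  seg 6: (4.468,1.302) -> (6.691,-4.806), length = 6.5
  seg 7: (6.691,-4.806) -> (7.877,-18.354), length = 13.6
  seg 8: (7.877,-18.354) -> (8.565,-26.224), length = 7.9
  seg 9: (8.565,-26.224) -> (7.371,-12.576), length = 13.7
  seg 10: (7.371,-12.576) -> (7.005,-8.392), length = 4.2
Total = 73.2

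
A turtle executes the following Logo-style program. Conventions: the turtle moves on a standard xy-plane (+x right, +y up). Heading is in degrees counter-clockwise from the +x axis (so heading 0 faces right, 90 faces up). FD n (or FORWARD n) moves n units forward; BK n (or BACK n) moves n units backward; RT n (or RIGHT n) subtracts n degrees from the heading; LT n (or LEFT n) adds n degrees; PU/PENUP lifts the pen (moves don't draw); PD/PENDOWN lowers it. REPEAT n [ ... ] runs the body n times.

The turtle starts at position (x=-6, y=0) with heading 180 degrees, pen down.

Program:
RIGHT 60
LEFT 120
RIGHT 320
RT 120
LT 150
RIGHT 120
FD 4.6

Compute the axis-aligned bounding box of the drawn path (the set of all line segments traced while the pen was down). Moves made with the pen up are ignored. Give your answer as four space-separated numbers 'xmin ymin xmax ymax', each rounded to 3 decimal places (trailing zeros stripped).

Executing turtle program step by step:
Start: pos=(-6,0), heading=180, pen down
RT 60: heading 180 -> 120
LT 120: heading 120 -> 240
RT 320: heading 240 -> 280
RT 120: heading 280 -> 160
LT 150: heading 160 -> 310
RT 120: heading 310 -> 190
FD 4.6: (-6,0) -> (-10.53,-0.799) [heading=190, draw]
Final: pos=(-10.53,-0.799), heading=190, 1 segment(s) drawn

Segment endpoints: x in {-10.53, -6}, y in {-0.799, 0}
xmin=-10.53, ymin=-0.799, xmax=-6, ymax=0

Answer: -10.53 -0.799 -6 0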